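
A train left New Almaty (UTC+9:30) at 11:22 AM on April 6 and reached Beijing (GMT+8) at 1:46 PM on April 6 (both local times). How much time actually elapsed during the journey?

3 hours 54 minutes

Beijing is 1:30 behind New Almaty.
Clock-face elapsed time (ignoring zones) is 2 hours 24 minutes.
Actual elapsed = 2 hours 24 minutes + 1:30 = 3 hours 54 minutes.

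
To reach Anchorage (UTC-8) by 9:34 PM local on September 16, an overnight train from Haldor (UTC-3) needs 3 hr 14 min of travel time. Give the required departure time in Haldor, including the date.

Target arrival in UTC: 9:34 PM + 8:00 = 5:34 AM on Sep 17.
Subtract 3 hours 14 minutes → departure 2:20 AM UTC on Sep 17.
Haldor is UTC−3:00: 2:20 AM − 3:00 = 11:20 PM on Sep 16.

11:20 PM on September 16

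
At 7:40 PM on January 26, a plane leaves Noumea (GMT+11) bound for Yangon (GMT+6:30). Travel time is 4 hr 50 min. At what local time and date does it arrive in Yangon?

8:00 PM on January 26

Convert departure to UTC: 7:40 PM − 11:00 = 8:40 AM UTC on Jan 26.
Add 4 hours 50 minutes travel time → 1:30 PM UTC.
Yangon is UTC+6:30, so local arrival = 1:30 PM + 6:30 = 8:00 PM on Jan 26.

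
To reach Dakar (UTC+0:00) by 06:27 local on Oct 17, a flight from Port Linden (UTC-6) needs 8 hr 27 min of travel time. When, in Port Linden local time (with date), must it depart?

Target arrival is already UTC: 06:27 on Oct 17.
Subtract 8 hours and 27 minutes → departure 22:00 UTC on Oct 16.
Port Linden is UTC−6:00: 22:00 − 6:00 = 16:00 on Oct 16.

16:00 on Oct 16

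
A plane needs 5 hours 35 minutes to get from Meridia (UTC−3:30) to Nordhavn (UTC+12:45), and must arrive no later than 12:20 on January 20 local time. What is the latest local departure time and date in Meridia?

14:30 on January 19

Target arrival in UTC: 12:20 − 12:45 = 23:35 on Jan 19.
Subtract 5 hours 35 minutes → departure 18:00 UTC on Jan 19.
Meridia is UTC−3:30: 18:00 − 3:30 = 14:30 on Jan 19.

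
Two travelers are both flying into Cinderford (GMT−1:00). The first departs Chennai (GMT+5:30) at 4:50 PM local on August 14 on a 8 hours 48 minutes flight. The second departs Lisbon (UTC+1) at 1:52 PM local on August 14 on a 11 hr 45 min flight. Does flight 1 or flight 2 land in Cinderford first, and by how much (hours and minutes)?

the first, by 4 hours 29 minutes

Flight 1 in UTC: 4:50 PM − 5:30 = 11:20 AM on Aug 14.
+8 hours and 48 minutes → arrive 8:08 PM UTC on Aug 14.
Flight 2 in UTC: 1:52 PM − 1:00 = 12:52 PM on Aug 14.
+11 hours and 45 minutes → arrive 12:37 AM UTC on Aug 15.
Flight 1 lands earlier by 4 hours 29 minutes.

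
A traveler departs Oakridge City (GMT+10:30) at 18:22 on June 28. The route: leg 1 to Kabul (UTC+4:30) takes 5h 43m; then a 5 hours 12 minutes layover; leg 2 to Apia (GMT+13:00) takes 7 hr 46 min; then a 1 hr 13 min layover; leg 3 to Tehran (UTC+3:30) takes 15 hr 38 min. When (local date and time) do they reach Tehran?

Convert departure to UTC: 18:22 − 10:30 = 07:52 UTC on Jun 28.
Add 5 hours 43 minutes leg 1 → 13:35 UTC.
Add 5 hours 12 minutes layover in Kabul → 18:47 UTC.
Add 7 hours 46 minutes leg 2 → 02:33 UTC (Jun 29).
Add 1 hour 13 minutes layover in Apia → 03:46 UTC.
Add 15 hours and 38 minutes leg 3 → 19:24 UTC.
Tehran is UTC+3:30, so local arrival = 19:24 + 3:30 = 22:54 on Jun 29.

22:54 on Jun 29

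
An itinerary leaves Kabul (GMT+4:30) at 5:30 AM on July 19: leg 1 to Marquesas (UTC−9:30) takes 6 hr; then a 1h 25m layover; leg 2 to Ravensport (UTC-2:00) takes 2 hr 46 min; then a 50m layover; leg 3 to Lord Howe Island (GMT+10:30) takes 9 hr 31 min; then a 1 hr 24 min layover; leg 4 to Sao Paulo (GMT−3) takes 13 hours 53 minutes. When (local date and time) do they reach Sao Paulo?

Convert departure to UTC: 5:30 AM − 4:30 = 1:00 AM UTC on Jul 19.
Add 6 hours leg 1 → 7:00 AM UTC.
Add 1 hour and 25 minutes layover in Marquesas → 8:25 AM UTC.
Add 2 hours 46 minutes leg 2 → 11:11 AM UTC.
Add 50 minutes layover in Ravensport → 12:01 PM UTC.
Add 9 hours and 31 minutes leg 3 → 9:32 PM UTC.
Add 1 hour 24 minutes layover in Lord Howe Island → 10:56 PM UTC.
Add 13 hours and 53 minutes leg 4 → 12:49 PM UTC (Jul 20).
Sao Paulo is UTC−3:00, so local arrival = 12:49 PM − 3:00 = 9:49 AM on Jul 20.

9:49 AM on July 20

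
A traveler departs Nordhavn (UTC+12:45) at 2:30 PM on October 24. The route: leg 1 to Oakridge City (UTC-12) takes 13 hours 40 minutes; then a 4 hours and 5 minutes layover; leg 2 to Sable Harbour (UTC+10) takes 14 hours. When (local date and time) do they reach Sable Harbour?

7:30 PM on October 25

Convert departure to UTC: 2:30 PM − 12:45 = 1:45 AM UTC on Oct 24.
Add 13 hours 40 minutes leg 1 → 3:25 PM UTC.
Add 4 hours 5 minutes layover in Oakridge City → 7:30 PM UTC.
Add 14 hours leg 2 → 9:30 AM UTC (Oct 25).
Sable Harbour is UTC+10:00, so local arrival = 9:30 AM + 10:00 = 7:30 PM on Oct 25.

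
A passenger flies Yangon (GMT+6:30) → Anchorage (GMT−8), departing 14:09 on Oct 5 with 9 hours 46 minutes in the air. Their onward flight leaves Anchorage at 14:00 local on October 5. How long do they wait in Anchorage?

4 hours 35 minutes

Convert departure to UTC: 14:09 − 6:30 = 07:39 UTC on Oct 5.
Add 9 hours 46 minutes flight time → 17:25 UTC.
Anchorage is UTC−8:00, so local arrival = 17:25 − 8:00 = 09:25 on Oct 5.
Layover = 14:00 − 09:25 = 4 hours 35 minutes.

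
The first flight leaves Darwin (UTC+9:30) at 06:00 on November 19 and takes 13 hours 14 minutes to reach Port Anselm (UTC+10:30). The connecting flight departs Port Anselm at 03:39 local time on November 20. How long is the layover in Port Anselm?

7 hours 25 minutes

Convert departure to UTC: 06:00 − 9:30 = 20:30 UTC on Nov 18.
Add 13 hours and 14 minutes flight time → 09:44 UTC (Nov 19).
Port Anselm is UTC+10:30, so local arrival = 09:44 + 10:30 = 20:14 on Nov 19.
Layover = 03:39 − 20:14 (+1 day) = 7 hours 25 minutes.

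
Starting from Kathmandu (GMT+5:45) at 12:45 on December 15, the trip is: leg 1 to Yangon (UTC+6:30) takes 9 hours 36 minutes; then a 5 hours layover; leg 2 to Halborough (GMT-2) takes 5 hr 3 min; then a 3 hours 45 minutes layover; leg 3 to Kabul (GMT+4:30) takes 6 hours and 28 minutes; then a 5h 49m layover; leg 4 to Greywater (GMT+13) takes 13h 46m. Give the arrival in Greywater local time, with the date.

Convert departure to UTC: 12:45 − 5:45 = 07:00 UTC on Dec 15.
Add 9 hours and 36 minutes leg 1 → 16:36 UTC.
Add 5 hours layover in Yangon → 21:36 UTC.
Add 5 hours 3 minutes leg 2 → 02:39 UTC (Dec 16).
Add 3 hours 45 minutes layover in Halborough → 06:24 UTC.
Add 6 hours and 28 minutes leg 3 → 12:52 UTC.
Add 5 hours and 49 minutes layover in Kabul → 18:41 UTC.
Add 13 hours and 46 minutes leg 4 → 08:27 UTC (Dec 17).
Greywater is UTC+13:00, so local arrival = 08:27 + 13:00 = 21:27 on Dec 17.

21:27 on December 17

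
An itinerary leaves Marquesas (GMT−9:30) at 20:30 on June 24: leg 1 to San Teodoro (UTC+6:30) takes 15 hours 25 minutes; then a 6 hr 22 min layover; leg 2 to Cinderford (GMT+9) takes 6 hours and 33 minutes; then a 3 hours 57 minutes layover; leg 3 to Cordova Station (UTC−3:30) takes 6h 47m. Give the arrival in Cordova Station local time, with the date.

17:34 on June 26

Convert departure to UTC: 20:30 + 9:30 = 06:00 UTC on Jun 25.
Add 15 hours 25 minutes leg 1 → 21:25 UTC.
Add 6 hours 22 minutes layover in San Teodoro → 03:47 UTC (Jun 26).
Add 6 hours and 33 minutes leg 2 → 10:20 UTC.
Add 3 hours and 57 minutes layover in Cinderford → 14:17 UTC.
Add 6 hours 47 minutes leg 3 → 21:04 UTC.
Cordova Station is UTC−3:30, so local arrival = 21:04 − 3:30 = 17:34 on Jun 26.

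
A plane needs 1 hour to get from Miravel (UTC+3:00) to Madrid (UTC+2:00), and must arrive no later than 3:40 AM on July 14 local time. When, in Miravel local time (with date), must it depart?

3:40 AM on July 14

Target arrival in UTC: 3:40 AM − 2:00 = 1:40 AM on Jul 14.
Subtract 1 hour → departure 12:40 AM UTC on Jul 14.
Miravel is UTC+3:00: 12:40 AM + 3:00 = 3:40 AM on Jul 14.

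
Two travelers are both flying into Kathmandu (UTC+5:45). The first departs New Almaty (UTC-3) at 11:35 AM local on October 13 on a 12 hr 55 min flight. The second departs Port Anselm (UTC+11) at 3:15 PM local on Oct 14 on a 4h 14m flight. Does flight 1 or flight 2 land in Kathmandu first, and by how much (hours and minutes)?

the first, by 4 hours 59 minutes

Flight 1 in UTC: 11:35 AM + 3:00 = 2:35 PM on Oct 13.
+12 hours 55 minutes → arrive 3:30 AM UTC on Oct 14.
Flight 2 in UTC: 3:15 PM − 11:00 = 4:15 AM on Oct 14.
+4 hours 14 minutes → arrive 8:29 AM UTC on Oct 14.
Flight 1 lands earlier by 4 hours 59 minutes.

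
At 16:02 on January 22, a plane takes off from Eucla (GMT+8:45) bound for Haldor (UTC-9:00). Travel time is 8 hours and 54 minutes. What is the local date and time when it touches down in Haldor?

Haldor is 17:45 behind Eucla.
After 8 hours and 54 minutes it is 00:56 (Jan 23) in Eucla.
Shift by the zone difference: 00:56 − 17:45 = 07:11 on Jan 22 in Haldor.

07:11 on Jan 22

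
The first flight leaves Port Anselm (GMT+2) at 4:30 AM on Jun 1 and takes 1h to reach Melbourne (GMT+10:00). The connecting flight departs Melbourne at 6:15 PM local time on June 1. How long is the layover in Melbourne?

4 hours 45 minutes

Convert departure to UTC: 4:30 AM − 2:00 = 2:30 AM UTC on Jun 1.
Add 1 hour flight time → 3:30 AM UTC.
Melbourne is UTC+10:00, so local arrival = 3:30 AM + 10:00 = 1:30 PM on Jun 1.
Layover = 6:15 PM − 1:30 PM = 4 hours 45 minutes.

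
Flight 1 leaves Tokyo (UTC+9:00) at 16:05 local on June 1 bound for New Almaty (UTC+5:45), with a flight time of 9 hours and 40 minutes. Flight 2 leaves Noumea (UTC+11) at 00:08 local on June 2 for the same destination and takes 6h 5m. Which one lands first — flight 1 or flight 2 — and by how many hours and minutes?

the first, by 2 hours 28 minutes

Flight 1 in UTC: 16:05 − 9:00 = 07:05 on Jun 1.
+9 hours and 40 minutes → arrive 16:45 UTC on Jun 1.
Flight 2 in UTC: 00:08 − 11:00 = 13:08 on Jun 1.
+6 hours and 5 minutes → arrive 19:13 UTC on Jun 1.
Flight 1 lands earlier by 2 hours 28 minutes.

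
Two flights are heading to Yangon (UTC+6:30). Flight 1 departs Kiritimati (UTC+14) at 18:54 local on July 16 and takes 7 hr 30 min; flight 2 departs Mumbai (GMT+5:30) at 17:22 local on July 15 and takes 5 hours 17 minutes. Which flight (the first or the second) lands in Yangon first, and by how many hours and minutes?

the second, by 19 hours 15 minutes

Flight 1 in UTC: 18:54 − 14:00 = 04:54 on Jul 16.
+7 hours 30 minutes → arrive 12:24 UTC on Jul 16.
Flight 2 in UTC: 17:22 − 5:30 = 11:52 on Jul 15.
+5 hours and 17 minutes → arrive 17:09 UTC on Jul 15.
Flight 2 lands earlier by 19 hours 15 minutes.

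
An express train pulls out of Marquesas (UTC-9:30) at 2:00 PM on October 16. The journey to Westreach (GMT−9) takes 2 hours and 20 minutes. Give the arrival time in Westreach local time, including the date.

Westreach is 0:30 ahead of Marquesas.
After 2 hours 20 minutes it is 4:20 PM in Marquesas.
Shift by the zone difference: 4:20 PM + 0:30 = 4:50 PM on Oct 16 in Westreach.

4:50 PM on October 16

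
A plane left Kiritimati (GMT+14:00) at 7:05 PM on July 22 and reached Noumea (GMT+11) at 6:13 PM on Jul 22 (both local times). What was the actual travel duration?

Departure in UTC: 7:05 PM − 14:00 = 5:05 AM on Jul 22.
Arrival in UTC: 6:13 PM − 11:00 = 7:13 AM on Jul 22.
Elapsed = 7:13 AM − 5:05 AM = 2 hours 8 minutes.

2 hours 8 minutes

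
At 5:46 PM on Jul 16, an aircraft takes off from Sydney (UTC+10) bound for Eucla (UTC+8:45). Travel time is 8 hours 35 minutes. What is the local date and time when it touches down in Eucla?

1:06 AM on Jul 17

Eucla is 1:15 behind Sydney.
After 8 hours and 35 minutes it is 2:21 AM (Jul 17) in Sydney.
Shift by the zone difference: 2:21 AM − 1:15 = 1:06 AM on Jul 17 in Eucla.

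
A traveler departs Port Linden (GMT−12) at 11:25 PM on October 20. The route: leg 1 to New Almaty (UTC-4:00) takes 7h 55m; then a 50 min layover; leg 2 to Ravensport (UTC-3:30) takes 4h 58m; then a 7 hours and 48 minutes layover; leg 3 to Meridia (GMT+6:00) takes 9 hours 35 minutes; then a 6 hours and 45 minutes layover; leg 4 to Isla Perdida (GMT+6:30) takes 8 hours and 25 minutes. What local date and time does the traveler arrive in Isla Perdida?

Convert departure to UTC: 11:25 PM + 12:00 = 11:25 AM UTC on Oct 21.
Add 7 hours and 55 minutes leg 1 → 7:20 PM UTC.
Add 50 minutes layover in New Almaty → 8:10 PM UTC.
Add 4 hours and 58 minutes leg 2 → 1:08 AM UTC (Oct 22).
Add 7 hours and 48 minutes layover in Ravensport → 8:56 AM UTC.
Add 9 hours 35 minutes leg 3 → 6:31 PM UTC.
Add 6 hours 45 minutes layover in Meridia → 1:16 AM UTC (Oct 23).
Add 8 hours 25 minutes leg 4 → 9:41 AM UTC.
Isla Perdida is UTC+6:30, so local arrival = 9:41 AM + 6:30 = 4:11 PM on Oct 23.

4:11 PM on Oct 23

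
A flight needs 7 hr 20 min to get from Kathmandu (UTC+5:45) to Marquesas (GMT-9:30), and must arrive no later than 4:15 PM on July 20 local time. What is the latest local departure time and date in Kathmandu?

Target arrival in UTC: 4:15 PM + 9:30 = 1:45 AM on Jul 21.
Subtract 7 hours 20 minutes → departure 6:25 PM UTC on Jul 20.
Kathmandu is UTC+5:45: 6:25 PM + 5:45 = 12:10 AM on Jul 21.

12:10 AM on July 21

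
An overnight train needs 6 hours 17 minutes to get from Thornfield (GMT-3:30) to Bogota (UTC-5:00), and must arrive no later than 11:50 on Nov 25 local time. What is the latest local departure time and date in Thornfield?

07:03 on November 25

Target arrival in UTC: 11:50 + 5:00 = 16:50 on Nov 25.
Subtract 6 hours and 17 minutes → departure 10:33 UTC on Nov 25.
Thornfield is UTC−3:30: 10:33 − 3:30 = 07:03 on Nov 25.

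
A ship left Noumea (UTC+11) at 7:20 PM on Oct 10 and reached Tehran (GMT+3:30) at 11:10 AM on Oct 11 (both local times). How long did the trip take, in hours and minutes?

23 hours 20 minutes

Departure in UTC: 7:20 PM − 11:00 = 8:20 AM on Oct 10.
Arrival in UTC: 11:10 AM − 3:30 = 7:40 AM on Oct 11.
Elapsed = 7:40 AM − 8:20 AM (+1 day) = 23 hours 20 minutes.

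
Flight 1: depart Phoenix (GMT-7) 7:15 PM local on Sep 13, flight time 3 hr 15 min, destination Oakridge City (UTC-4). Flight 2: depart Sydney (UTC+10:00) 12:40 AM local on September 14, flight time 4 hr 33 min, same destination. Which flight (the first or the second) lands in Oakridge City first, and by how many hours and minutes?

Flight 1 in UTC: 7:15 PM + 7:00 = 2:15 AM on Sep 14.
+3 hours 15 minutes → arrive 5:30 AM UTC on Sep 14.
Flight 2 in UTC: 12:40 AM − 10:00 = 2:40 PM on Sep 13.
+4 hours and 33 minutes → arrive 7:13 PM UTC on Sep 13.
Flight 2 lands earlier by 10 hours 17 minutes.

the second, by 10 hours 17 minutes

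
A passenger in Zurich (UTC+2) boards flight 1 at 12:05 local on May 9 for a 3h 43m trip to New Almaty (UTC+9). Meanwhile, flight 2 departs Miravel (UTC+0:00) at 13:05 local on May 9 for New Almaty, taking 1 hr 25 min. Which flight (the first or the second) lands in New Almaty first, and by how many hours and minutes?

the first, by 42 minutes

Flight 1 in UTC: 12:05 − 2:00 = 10:05 on May 9.
+3 hours and 43 minutes → arrive 13:48 UTC on May 9.
Flight 2 departs at 13:05 UTC (May 9).
+1 hour and 25 minutes → arrive 14:30 UTC on May 9.
Flight 1 lands earlier by 42 minutes.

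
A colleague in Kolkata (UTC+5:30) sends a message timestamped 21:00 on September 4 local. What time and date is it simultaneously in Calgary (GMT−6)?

09:30 on September 4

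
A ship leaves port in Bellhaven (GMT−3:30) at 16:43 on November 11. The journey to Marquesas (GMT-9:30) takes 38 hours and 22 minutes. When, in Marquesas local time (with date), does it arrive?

Convert departure to UTC: 16:43 + 3:30 = 20:13 UTC on Nov 11.
Add 38 hours 22 minutes travel time → 10:35 UTC (Nov 13).
Marquesas is UTC−9:30, so local arrival = 10:35 − 9:30 = 01:05 on Nov 13.

01:05 on November 13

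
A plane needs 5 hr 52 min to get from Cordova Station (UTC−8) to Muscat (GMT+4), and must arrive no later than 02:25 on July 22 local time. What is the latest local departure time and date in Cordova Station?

Target arrival in UTC: 02:25 − 4:00 = 22:25 on Jul 21.
Subtract 5 hours 52 minutes → departure 16:33 UTC on Jul 21.
Cordova Station is UTC−8:00: 16:33 − 8:00 = 08:33 on Jul 21.

08:33 on July 21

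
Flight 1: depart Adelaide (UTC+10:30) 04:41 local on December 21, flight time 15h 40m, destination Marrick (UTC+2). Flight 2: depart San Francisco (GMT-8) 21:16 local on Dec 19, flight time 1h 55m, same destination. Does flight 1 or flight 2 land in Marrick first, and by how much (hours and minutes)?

the second, by 26 hours 40 minutes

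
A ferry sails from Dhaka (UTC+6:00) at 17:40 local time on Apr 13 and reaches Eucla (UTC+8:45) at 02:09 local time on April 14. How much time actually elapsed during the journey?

5 hours 44 minutes

Eucla is 2:45 ahead of Dhaka.
Clock-face elapsed time (ignoring zones) is 8 hours 29 minutes.
Actual elapsed = 8 hours 29 minutes − 2:45 = 5 hours 44 minutes.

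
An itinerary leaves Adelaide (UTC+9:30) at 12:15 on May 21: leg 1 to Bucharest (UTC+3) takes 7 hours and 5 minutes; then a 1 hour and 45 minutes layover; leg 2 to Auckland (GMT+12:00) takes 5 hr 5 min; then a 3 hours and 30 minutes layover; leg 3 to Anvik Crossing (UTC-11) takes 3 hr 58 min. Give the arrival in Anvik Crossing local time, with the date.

13:08 on May 21

Convert departure to UTC: 12:15 − 9:30 = 02:45 UTC on May 21.
Add 7 hours 5 minutes leg 1 → 09:50 UTC.
Add 1 hour and 45 minutes layover in Bucharest → 11:35 UTC.
Add 5 hours and 5 minutes leg 2 → 16:40 UTC.
Add 3 hours and 30 minutes layover in Auckland → 20:10 UTC.
Add 3 hours and 58 minutes leg 3 → 00:08 UTC (May 22).
Anvik Crossing is UTC−11:00, so local arrival = 00:08 − 11:00 = 13:08 on May 21.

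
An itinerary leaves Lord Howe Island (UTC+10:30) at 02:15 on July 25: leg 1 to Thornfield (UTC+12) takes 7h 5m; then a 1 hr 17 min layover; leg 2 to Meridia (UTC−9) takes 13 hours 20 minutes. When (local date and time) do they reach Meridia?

04:27 on July 25

Convert departure to UTC: 02:15 − 10:30 = 15:45 UTC on Jul 24.
Add 7 hours 5 minutes leg 1 → 22:50 UTC.
Add 1 hour 17 minutes layover in Thornfield → 00:07 UTC (Jul 25).
Add 13 hours 20 minutes leg 2 → 13:27 UTC.
Meridia is UTC−9:00, so local arrival = 13:27 − 9:00 = 04:27 on Jul 25.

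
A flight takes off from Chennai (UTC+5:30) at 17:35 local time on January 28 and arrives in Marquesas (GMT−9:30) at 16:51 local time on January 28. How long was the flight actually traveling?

14 hours 16 minutes

Departure in UTC: 17:35 − 5:30 = 12:05 on Jan 28.
Arrival in UTC: 16:51 + 9:30 = 02:21 on Jan 29.
Elapsed = 02:21 − 12:05 (+1 day) = 14 hours 16 minutes.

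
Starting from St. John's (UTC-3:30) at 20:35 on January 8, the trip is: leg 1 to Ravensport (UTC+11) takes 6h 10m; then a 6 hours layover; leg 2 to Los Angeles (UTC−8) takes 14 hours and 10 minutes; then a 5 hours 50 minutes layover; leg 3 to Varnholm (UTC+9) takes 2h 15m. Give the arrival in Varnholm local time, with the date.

19:30 on January 10

Convert departure to UTC: 20:35 + 3:30 = 00:05 UTC on Jan 9.
Add 6 hours and 10 minutes leg 1 → 06:15 UTC.
Add 6 hours layover in Ravensport → 12:15 UTC.
Add 14 hours 10 minutes leg 2 → 02:25 UTC (Jan 10).
Add 5 hours and 50 minutes layover in Los Angeles → 08:15 UTC.
Add 2 hours and 15 minutes leg 3 → 10:30 UTC.
Varnholm is UTC+9:00, so local arrival = 10:30 + 9:00 = 19:30 on Jan 10.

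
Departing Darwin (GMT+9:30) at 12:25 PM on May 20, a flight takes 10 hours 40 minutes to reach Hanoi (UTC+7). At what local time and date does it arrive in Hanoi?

8:35 PM on May 20

Convert departure to UTC: 12:25 PM − 9:30 = 2:55 AM UTC on May 20.
Add 10 hours and 40 minutes travel time → 1:35 PM UTC.
Hanoi is UTC+7:00, so local arrival = 1:35 PM + 7:00 = 8:35 PM on May 20.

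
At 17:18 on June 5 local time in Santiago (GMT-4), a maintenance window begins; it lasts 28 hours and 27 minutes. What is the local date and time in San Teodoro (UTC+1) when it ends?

02:45 on June 7

Convert start to UTC: 17:18 + 4:00 = 21:18 UTC on Jun 5.
Add 28 hours and 27 minutes duration → 01:45 UTC (Jun 7).
San Teodoro is UTC+1:00, so local end time = 01:45 + 1:00 = 02:45 on Jun 7.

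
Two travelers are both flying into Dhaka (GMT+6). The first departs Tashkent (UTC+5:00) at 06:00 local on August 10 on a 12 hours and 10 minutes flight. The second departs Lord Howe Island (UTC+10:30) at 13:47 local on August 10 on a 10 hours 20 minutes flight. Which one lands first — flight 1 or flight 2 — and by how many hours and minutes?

Flight 1 in UTC: 06:00 − 5:00 = 01:00 on Aug 10.
+12 hours and 10 minutes → arrive 13:10 UTC on Aug 10.
Flight 2 in UTC: 13:47 − 10:30 = 03:17 on Aug 10.
+10 hours and 20 minutes → arrive 13:37 UTC on Aug 10.
Flight 1 lands earlier by 27 minutes.

the first, by 27 minutes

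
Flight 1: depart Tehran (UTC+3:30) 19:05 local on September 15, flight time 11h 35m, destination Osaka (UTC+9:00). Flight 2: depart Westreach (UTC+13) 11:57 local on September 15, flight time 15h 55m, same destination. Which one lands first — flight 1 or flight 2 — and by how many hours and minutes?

the second, by 12 hours 18 minutes

Flight 1 in UTC: 19:05 − 3:30 = 15:35 on Sep 15.
+11 hours and 35 minutes → arrive 03:10 UTC on Sep 16.
Flight 2 in UTC: 11:57 − 13:00 = 22:57 on Sep 14.
+15 hours 55 minutes → arrive 14:52 UTC on Sep 15.
Flight 2 lands earlier by 12 hours 18 minutes.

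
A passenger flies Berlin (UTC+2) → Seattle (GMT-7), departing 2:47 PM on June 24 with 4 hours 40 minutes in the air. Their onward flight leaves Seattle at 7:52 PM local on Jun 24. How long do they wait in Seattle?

9 hours 25 minutes

Convert departure to UTC: 2:47 PM − 2:00 = 12:47 PM UTC on Jun 24.
Add 4 hours 40 minutes flight time → 5:27 PM UTC.
Seattle is UTC−7:00, so local arrival = 5:27 PM − 7:00 = 10:27 AM on Jun 24.
Layover = 7:52 PM − 10:27 AM = 9 hours 25 minutes.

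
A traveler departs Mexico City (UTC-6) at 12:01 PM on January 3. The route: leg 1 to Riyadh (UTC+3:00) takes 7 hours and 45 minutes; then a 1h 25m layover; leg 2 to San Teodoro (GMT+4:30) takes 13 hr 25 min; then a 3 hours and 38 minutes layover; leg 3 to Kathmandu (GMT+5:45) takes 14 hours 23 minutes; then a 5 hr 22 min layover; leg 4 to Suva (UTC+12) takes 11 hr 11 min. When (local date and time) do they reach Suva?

Convert departure to UTC: 12:01 PM + 6:00 = 6:01 PM UTC on Jan 3.
Add 7 hours and 45 minutes leg 1 → 1:46 AM UTC (Jan 4).
Add 1 hour 25 minutes layover in Riyadh → 3:11 AM UTC.
Add 13 hours and 25 minutes leg 2 → 4:36 PM UTC.
Add 3 hours 38 minutes layover in San Teodoro → 8:14 PM UTC.
Add 14 hours 23 minutes leg 3 → 10:37 AM UTC (Jan 5).
Add 5 hours 22 minutes layover in Kathmandu → 3:59 PM UTC.
Add 11 hours and 11 minutes leg 4 → 3:10 AM UTC (Jan 6).
Suva is UTC+12:00, so local arrival = 3:10 AM + 12:00 = 3:10 PM on Jan 6.

3:10 PM on January 6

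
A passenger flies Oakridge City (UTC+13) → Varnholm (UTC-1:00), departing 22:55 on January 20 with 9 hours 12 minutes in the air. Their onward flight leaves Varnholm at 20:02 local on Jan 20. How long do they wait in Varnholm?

1 hour 55 minutes

Convert departure to UTC: 22:55 − 13:00 = 09:55 UTC on Jan 20.
Add 9 hours and 12 minutes flight time → 19:07 UTC.
Varnholm is UTC−1:00, so local arrival = 19:07 − 1:00 = 18:07 on Jan 20.
Layover = 20:02 − 18:07 = 1 hour 55 minutes.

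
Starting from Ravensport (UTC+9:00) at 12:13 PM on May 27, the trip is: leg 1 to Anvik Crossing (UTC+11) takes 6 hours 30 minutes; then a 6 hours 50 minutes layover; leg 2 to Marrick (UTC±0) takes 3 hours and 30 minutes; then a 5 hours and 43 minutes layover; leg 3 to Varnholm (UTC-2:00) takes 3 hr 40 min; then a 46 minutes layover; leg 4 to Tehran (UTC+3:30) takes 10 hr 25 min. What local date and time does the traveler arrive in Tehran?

8:07 PM on May 28

Convert departure to UTC: 12:13 PM − 9:00 = 3:13 AM UTC on May 27.
Add 6 hours 30 minutes leg 1 → 9:43 AM UTC.
Add 6 hours 50 minutes layover in Anvik Crossing → 4:33 PM UTC.
Add 3 hours and 30 minutes leg 2 → 8:03 PM UTC.
Add 5 hours 43 minutes layover in Marrick → 1:46 AM UTC (May 28).
Add 3 hours 40 minutes leg 3 → 5:26 AM UTC.
Add 46 minutes layover in Varnholm → 6:12 AM UTC.
Add 10 hours and 25 minutes leg 4 → 4:37 PM UTC.
Tehran is UTC+3:30, so local arrival = 4:37 PM + 3:30 = 8:07 PM on May 28.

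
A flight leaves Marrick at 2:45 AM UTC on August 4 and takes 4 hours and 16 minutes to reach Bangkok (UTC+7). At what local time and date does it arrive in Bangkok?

Departure is given in UTC: 2:45 AM on Aug 4.
Add 4 hours and 16 minutes → 7:01 AM UTC.
Bangkok is UTC+7:00: 7:01 AM + 7:00 = 2:01 PM on Aug 4.

2:01 PM on August 4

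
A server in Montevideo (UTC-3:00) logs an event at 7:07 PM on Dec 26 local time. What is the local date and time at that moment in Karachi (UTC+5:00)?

In UTC: 7:07 PM + 3:00 = 10:07 PM on Dec 26.
Karachi is UTC+5:00: 10:07 PM + 5:00 = 3:07 AM on Dec 27.

3:07 AM on Dec 27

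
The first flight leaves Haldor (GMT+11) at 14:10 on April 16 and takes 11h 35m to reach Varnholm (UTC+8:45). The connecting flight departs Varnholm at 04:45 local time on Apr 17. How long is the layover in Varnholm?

Convert departure to UTC: 14:10 − 11:00 = 03:10 UTC on Apr 16.
Add 11 hours and 35 minutes flight time → 14:45 UTC.
Varnholm is UTC+8:45, so local arrival = 14:45 + 8:45 = 23:30 on Apr 16.
Layover = 04:45 − 23:30 (+1 day) = 5 hours 15 minutes.

5 hours 15 minutes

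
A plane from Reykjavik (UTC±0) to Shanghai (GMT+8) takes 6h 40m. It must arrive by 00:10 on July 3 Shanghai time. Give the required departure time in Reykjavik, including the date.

09:30 on Jul 2

Target arrival in UTC: 00:10 − 8:00 = 16:10 on Jul 2.
Subtract 6 hours 40 minutes → departure 09:30 UTC on Jul 2.
Reykjavik is UTC+0, so departure is 09:30 on Jul 2.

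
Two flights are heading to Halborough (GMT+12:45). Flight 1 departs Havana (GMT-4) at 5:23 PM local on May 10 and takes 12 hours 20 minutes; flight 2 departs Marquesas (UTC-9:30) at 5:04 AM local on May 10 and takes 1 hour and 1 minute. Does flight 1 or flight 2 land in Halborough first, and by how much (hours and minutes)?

Flight 1 in UTC: 5:23 PM + 4:00 = 9:23 PM on May 10.
+12 hours 20 minutes → arrive 9:43 AM UTC on May 11.
Flight 2 in UTC: 5:04 AM + 9:30 = 2:34 PM on May 10.
+1 hour and 1 minute → arrive 3:35 PM UTC on May 10.
Flight 2 lands earlier by 18 hours 8 minutes.

the second, by 18 hours 8 minutes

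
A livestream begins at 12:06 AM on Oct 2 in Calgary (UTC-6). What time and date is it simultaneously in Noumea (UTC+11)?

5:06 PM on October 2

Noumea is 17:00 ahead of Calgary.
Shift by the zone difference: 12:06 AM + 17:00 = 5:06 PM on Oct 2 in Noumea.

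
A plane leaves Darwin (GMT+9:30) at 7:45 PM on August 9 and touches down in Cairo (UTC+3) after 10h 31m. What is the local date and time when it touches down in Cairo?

Cairo is 6:30 behind Darwin.
After 10 hours and 31 minutes it is 6:16 AM (Aug 10) in Darwin.
Shift by the zone difference: 6:16 AM − 6:30 = 11:46 PM on Aug 9 in Cairo.

11:46 PM on August 9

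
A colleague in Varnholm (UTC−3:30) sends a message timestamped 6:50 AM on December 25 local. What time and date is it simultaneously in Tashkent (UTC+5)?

3:20 PM on Dec 25

In UTC: 6:50 AM + 3:30 = 10:20 AM on Dec 25.
Tashkent is UTC+5:00: 10:20 AM + 5:00 = 3:20 PM on Dec 25.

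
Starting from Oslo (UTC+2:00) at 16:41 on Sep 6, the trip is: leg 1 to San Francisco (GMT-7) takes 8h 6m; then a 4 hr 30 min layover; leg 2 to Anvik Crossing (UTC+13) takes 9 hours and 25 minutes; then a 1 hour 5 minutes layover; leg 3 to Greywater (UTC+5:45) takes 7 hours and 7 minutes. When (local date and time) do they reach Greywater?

Convert departure to UTC: 16:41 − 2:00 = 14:41 UTC on Sep 6.
Add 8 hours 6 minutes leg 1 → 22:47 UTC.
Add 4 hours 30 minutes layover in San Francisco → 03:17 UTC (Sep 7).
Add 9 hours and 25 minutes leg 2 → 12:42 UTC.
Add 1 hour 5 minutes layover in Anvik Crossing → 13:47 UTC.
Add 7 hours 7 minutes leg 3 → 20:54 UTC.
Greywater is UTC+5:45, so local arrival = 20:54 + 5:45 = 02:39 on Sep 8.

02:39 on September 8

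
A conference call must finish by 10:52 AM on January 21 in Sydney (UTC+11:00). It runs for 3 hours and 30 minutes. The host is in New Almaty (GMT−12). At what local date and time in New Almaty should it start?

Target end time in UTC: 10:52 AM − 11:00 = 11:52 PM on Jan 20.
Subtract 3 hours and 30 minutes → start 8:22 PM UTC on Jan 20.
New Almaty is UTC−12:00: 8:22 PM − 12:00 = 8:22 AM on Jan 20.

8:22 AM on January 20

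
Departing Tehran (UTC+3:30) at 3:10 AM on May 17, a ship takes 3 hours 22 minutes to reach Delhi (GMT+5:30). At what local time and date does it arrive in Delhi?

Convert departure to UTC: 3:10 AM − 3:30 = 11:40 PM UTC on May 16.
Add 3 hours and 22 minutes travel time → 3:02 AM UTC (May 17).
Delhi is UTC+5:30, so local arrival = 3:02 AM + 5:30 = 8:32 AM on May 17.

8:32 AM on May 17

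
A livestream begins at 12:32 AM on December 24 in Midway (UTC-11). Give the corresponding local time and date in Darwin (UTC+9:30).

Darwin is 20:30 ahead of Midway.
Shift by the zone difference: 12:32 AM + 20:30 = 9:02 PM on Dec 24 in Darwin.

9:02 PM on Dec 24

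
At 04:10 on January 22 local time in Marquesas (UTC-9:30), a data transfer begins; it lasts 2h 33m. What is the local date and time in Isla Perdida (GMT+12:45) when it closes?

04:58 on Jan 23

Convert start to UTC: 04:10 + 9:30 = 13:40 UTC on Jan 22.
Add 2 hours and 33 minutes duration → 16:13 UTC.
Isla Perdida is UTC+12:45, so local end time = 16:13 + 12:45 = 04:58 on Jan 23.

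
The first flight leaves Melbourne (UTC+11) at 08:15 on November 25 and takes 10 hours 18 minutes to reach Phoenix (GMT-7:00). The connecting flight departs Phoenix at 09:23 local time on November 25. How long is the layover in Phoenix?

8 hours 50 minutes

Convert departure to UTC: 08:15 − 11:00 = 21:15 UTC on Nov 24.
Add 10 hours and 18 minutes flight time → 07:33 UTC (Nov 25).
Phoenix is UTC−7:00, so local arrival = 07:33 − 7:00 = 00:33 on Nov 25.
Layover = 09:23 − 00:33 = 8 hours 50 minutes.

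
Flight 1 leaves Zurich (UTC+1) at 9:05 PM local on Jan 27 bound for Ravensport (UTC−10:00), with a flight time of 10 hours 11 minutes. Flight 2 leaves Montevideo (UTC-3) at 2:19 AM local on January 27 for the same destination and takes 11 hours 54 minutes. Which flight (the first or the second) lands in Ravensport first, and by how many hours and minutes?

the second, by 13 hours 3 minutes

Flight 1 in UTC: 9:05 PM − 1:00 = 8:05 PM on Jan 27.
+10 hours 11 minutes → arrive 6:16 AM UTC on Jan 28.
Flight 2 in UTC: 2:19 AM + 3:00 = 5:19 AM on Jan 27.
+11 hours 54 minutes → arrive 5:13 PM UTC on Jan 27.
Flight 2 lands earlier by 13 hours 3 minutes.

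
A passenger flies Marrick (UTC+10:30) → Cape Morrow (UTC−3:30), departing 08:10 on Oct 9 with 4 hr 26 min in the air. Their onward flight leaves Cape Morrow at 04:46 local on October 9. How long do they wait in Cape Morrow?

Convert departure to UTC: 08:10 − 10:30 = 21:40 UTC on Oct 8.
Add 4 hours 26 minutes flight time → 02:06 UTC (Oct 9).
Cape Morrow is UTC−3:30, so local arrival = 02:06 − 3:30 = 22:36 on Oct 8.
Layover = 04:46 − 22:36 (+1 day) = 6 hours 10 minutes.

6 hours 10 minutes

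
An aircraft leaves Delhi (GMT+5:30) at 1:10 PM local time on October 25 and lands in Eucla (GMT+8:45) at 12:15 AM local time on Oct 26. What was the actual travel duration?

Departure in UTC: 1:10 PM − 5:30 = 7:40 AM on Oct 25.
Arrival in UTC: 12:15 AM − 8:45 = 3:30 PM on Oct 25.
Elapsed = 3:30 PM − 7:40 AM = 7 hours 50 minutes.

7 hours 50 minutes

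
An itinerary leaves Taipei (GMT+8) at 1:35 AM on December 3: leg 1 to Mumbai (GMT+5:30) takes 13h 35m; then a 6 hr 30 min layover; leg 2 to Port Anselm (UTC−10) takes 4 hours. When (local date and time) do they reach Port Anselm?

Convert departure to UTC: 1:35 AM − 8:00 = 5:35 PM UTC on Dec 2.
Add 13 hours 35 minutes leg 1 → 7:10 AM UTC (Dec 3).
Add 6 hours and 30 minutes layover in Mumbai → 1:40 PM UTC.
Add 4 hours leg 2 → 5:40 PM UTC.
Port Anselm is UTC−10:00, so local arrival = 5:40 PM − 10:00 = 7:40 AM on Dec 3.

7:40 AM on Dec 3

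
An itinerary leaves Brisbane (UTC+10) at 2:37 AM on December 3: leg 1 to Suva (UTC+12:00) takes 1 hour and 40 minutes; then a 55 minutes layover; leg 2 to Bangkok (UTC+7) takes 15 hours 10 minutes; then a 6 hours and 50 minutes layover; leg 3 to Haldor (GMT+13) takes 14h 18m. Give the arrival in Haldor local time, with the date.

8:30 PM on December 4

Convert departure to UTC: 2:37 AM − 10:00 = 4:37 PM UTC on Dec 2.
Add 1 hour 40 minutes leg 1 → 6:17 PM UTC.
Add 55 minutes layover in Suva → 7:12 PM UTC.
Add 15 hours 10 minutes leg 2 → 10:22 AM UTC (Dec 3).
Add 6 hours 50 minutes layover in Bangkok → 5:12 PM UTC.
Add 14 hours and 18 minutes leg 3 → 7:30 AM UTC (Dec 4).
Haldor is UTC+13:00, so local arrival = 7:30 AM + 13:00 = 8:30 PM on Dec 4.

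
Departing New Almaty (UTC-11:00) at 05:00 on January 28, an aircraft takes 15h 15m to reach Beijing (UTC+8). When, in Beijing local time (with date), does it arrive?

Convert departure to UTC: 05:00 + 11:00 = 16:00 UTC on Jan 28.
Add 15 hours and 15 minutes travel time → 07:15 UTC (Jan 29).
Beijing is UTC+8:00, so local arrival = 07:15 + 8:00 = 15:15 on Jan 29.

15:15 on January 29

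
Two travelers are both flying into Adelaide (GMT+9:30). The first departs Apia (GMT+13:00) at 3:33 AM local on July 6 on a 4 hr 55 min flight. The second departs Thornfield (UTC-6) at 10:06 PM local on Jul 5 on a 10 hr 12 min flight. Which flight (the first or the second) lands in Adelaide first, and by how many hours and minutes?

the first, by 18 hours 50 minutes

Flight 1 in UTC: 3:33 AM − 13:00 = 2:33 PM on Jul 5.
+4 hours and 55 minutes → arrive 7:28 PM UTC on Jul 5.
Flight 2 in UTC: 10:06 PM + 6:00 = 4:06 AM on Jul 6.
+10 hours and 12 minutes → arrive 2:18 PM UTC on Jul 6.
Flight 1 lands earlier by 18 hours 50 minutes.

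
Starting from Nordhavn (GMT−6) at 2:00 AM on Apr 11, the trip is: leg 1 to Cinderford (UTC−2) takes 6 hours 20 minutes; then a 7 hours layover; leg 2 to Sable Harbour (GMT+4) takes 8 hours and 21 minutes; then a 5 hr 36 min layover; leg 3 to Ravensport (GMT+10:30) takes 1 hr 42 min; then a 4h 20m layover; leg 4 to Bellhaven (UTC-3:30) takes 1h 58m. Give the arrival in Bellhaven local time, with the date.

3:47 PM on Apr 12

Convert departure to UTC: 2:00 AM + 6:00 = 8:00 AM UTC on Apr 11.
Add 6 hours and 20 minutes leg 1 → 2:20 PM UTC.
Add 7 hours layover in Cinderford → 9:20 PM UTC.
Add 8 hours 21 minutes leg 2 → 5:41 AM UTC (Apr 12).
Add 5 hours and 36 minutes layover in Sable Harbour → 11:17 AM UTC.
Add 1 hour 42 minutes leg 3 → 12:59 PM UTC.
Add 4 hours and 20 minutes layover in Ravensport → 5:19 PM UTC.
Add 1 hour and 58 minutes leg 4 → 7:17 PM UTC.
Bellhaven is UTC−3:30, so local arrival = 7:17 PM − 3:30 = 3:47 PM on Apr 12.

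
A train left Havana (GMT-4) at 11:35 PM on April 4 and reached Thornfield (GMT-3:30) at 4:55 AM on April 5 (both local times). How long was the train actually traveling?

Departure in UTC: 11:35 PM + 4:00 = 3:35 AM on Apr 5.
Arrival in UTC: 4:55 AM + 3:30 = 8:25 AM on Apr 5.
Elapsed = 8:25 AM − 3:35 AM = 4 hours 50 minutes.

4 hours 50 minutes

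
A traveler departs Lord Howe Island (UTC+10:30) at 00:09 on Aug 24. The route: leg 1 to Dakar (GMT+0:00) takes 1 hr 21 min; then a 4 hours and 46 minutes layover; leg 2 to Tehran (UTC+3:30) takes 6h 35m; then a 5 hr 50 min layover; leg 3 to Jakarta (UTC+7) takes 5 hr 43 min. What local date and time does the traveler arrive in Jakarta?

Convert departure to UTC: 00:09 − 10:30 = 13:39 UTC on Aug 23.
Add 1 hour 21 minutes leg 1 → 15:00 UTC.
Add 4 hours 46 minutes layover in Dakar → 19:46 UTC.
Add 6 hours and 35 minutes leg 2 → 02:21 UTC (Aug 24).
Add 5 hours and 50 minutes layover in Tehran → 08:11 UTC.
Add 5 hours and 43 minutes leg 3 → 13:54 UTC.
Jakarta is UTC+7:00, so local arrival = 13:54 + 7:00 = 20:54 on Aug 24.

20:54 on Aug 24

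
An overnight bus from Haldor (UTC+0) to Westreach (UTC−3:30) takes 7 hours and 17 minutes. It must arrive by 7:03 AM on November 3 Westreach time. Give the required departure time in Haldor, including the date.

Target arrival in UTC: 7:03 AM + 3:30 = 10:33 AM on Nov 3.
Subtract 7 hours and 17 minutes → departure 3:16 AM UTC on Nov 3.
Haldor is UTC+0, so departure is 3:16 AM on Nov 3.

3:16 AM on Nov 3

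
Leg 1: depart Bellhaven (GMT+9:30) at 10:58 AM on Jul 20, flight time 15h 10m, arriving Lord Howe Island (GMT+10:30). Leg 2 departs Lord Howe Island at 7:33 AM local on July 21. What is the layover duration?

4 hours 25 minutes

Convert departure to UTC: 10:58 AM − 9:30 = 1:28 AM UTC on Jul 20.
Add 15 hours and 10 minutes flight time → 4:38 PM UTC.
Lord Howe Island is UTC+10:30, so local arrival = 4:38 PM + 10:30 = 3:08 AM on Jul 21.
Layover = 7:33 AM − 3:08 AM = 4 hours 25 minutes.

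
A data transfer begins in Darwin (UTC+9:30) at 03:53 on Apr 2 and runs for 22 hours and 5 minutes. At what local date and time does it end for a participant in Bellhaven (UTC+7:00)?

23:28 on April 2

Convert start to UTC: 03:53 − 9:30 = 18:23 UTC on Apr 1.
Add 22 hours 5 minutes duration → 16:28 UTC (Apr 2).
Bellhaven is UTC+7:00, so local end time = 16:28 + 7:00 = 23:28 on Apr 2.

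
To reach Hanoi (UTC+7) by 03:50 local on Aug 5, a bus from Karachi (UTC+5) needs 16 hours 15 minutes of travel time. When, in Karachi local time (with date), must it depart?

Target arrival in UTC: 03:50 − 7:00 = 20:50 on Aug 4.
Subtract 16 hours 15 minutes → departure 04:35 UTC on Aug 4.
Karachi is UTC+5:00: 04:35 + 5:00 = 09:35 on Aug 4.

09:35 on August 4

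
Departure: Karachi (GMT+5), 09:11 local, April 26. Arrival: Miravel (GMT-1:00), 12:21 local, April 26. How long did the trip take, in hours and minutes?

9 hours 10 minutes

Departure in UTC: 09:11 − 5:00 = 04:11 on Apr 26.
Arrival in UTC: 12:21 + 1:00 = 13:21 on Apr 26.
Elapsed = 13:21 − 04:11 = 9 hours 10 minutes.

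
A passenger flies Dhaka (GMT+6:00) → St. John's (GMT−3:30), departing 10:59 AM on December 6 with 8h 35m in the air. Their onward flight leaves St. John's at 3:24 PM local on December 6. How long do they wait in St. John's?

5 hours 20 minutes

Convert departure to UTC: 10:59 AM − 6:00 = 4:59 AM UTC on Dec 6.
Add 8 hours and 35 minutes flight time → 1:34 PM UTC.
St. John's is UTC−3:30, so local arrival = 1:34 PM − 3:30 = 10:04 AM on Dec 6.
Layover = 3:24 PM − 10:04 AM = 5 hours 20 minutes.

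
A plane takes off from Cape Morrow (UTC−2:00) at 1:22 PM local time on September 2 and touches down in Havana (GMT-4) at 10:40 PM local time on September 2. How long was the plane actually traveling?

11 hours 18 minutes

Departure in UTC: 1:22 PM + 2:00 = 3:22 PM on Sep 2.
Arrival in UTC: 10:40 PM + 4:00 = 2:40 AM on Sep 3.
Elapsed = 2:40 AM − 3:22 PM (+1 day) = 11 hours 18 minutes.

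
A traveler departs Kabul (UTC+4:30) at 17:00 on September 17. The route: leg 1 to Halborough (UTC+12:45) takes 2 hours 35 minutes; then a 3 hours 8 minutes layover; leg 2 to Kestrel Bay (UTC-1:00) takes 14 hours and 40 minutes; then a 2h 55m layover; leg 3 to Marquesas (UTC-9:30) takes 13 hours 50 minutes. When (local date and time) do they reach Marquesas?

Convert departure to UTC: 17:00 − 4:30 = 12:30 UTC on Sep 17.
Add 2 hours and 35 minutes leg 1 → 15:05 UTC.
Add 3 hours and 8 minutes layover in Halborough → 18:13 UTC.
Add 14 hours and 40 minutes leg 2 → 08:53 UTC (Sep 18).
Add 2 hours 55 minutes layover in Kestrel Bay → 11:48 UTC.
Add 13 hours 50 minutes leg 3 → 01:38 UTC (Sep 19).
Marquesas is UTC−9:30, so local arrival = 01:38 − 9:30 = 16:08 on Sep 18.

16:08 on Sep 18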